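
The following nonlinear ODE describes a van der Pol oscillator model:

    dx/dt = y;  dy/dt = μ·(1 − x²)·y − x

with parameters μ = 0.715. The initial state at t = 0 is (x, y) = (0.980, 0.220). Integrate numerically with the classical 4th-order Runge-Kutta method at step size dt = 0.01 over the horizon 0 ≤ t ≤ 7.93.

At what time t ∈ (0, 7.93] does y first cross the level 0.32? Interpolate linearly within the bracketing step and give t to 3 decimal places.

t = 3.298

t=0.000: state=(0.980, 0.220)
step 1 (dt=0.01): k1=(0.220, -0.974), k2=(0.215, -0.975), k3=(0.215, -0.975), k4=(0.210, -0.977); state += dt/6·(k1+2k2+2k3+k4)
t=0.010: state=(0.982, 0.210)
t=0.020: state=(0.984, 0.200)
t=0.030: state=(0.986, 0.191)
continuing one RK4 step at a time; state shown every 50 steps (Δt=0.5):
t=0.500: state=(0.966, -0.277)
t=1.000: state=(0.706, -0.760)
t=1.500: state=(0.199, -1.278)
t=2.000: state=(-0.560, -1.696)
t=2.500: state=(-1.344, -1.234)
t=3.000: state=(-1.682, -0.140)
t=3.290: state=(-1.653, 0.310)
next step: t=3.300: state=(-1.650, 0.322) — y has crossed 0.32
linear interpolation between t=3.290 (0.30969) and t=3.300 (0.32231) → t≈3.298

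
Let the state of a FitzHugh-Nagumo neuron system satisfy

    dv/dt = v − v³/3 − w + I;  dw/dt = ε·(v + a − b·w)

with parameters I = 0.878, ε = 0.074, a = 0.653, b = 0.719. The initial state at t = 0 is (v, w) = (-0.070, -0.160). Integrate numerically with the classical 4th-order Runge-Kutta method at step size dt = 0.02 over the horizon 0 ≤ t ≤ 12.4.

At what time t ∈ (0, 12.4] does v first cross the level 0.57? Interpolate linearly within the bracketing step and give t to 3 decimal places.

t = 0.518

t=0.000: state=(-0.070, -0.160)
step 1 (dt=0.02): k1=(0.968, 0.052), k2=(0.977, 0.052), k3=(0.977, 0.052), k4=(0.987, 0.053); state += dt/6·(k1+2k2+2k3+k4)
t=0.020: state=(-0.050, -0.159)
t=0.040: state=(-0.031, -0.158)
t=0.060: state=(-0.010, -0.157)
continuing one RK4 step at a time; state shown every 25 steps (Δt=0.5):
t=0.500: state=(0.543, -0.124)
next step: t=0.520: state=(0.573, -0.122) — v has crossed 0.57
linear interpolation between t=0.500 (0.54287) and t=0.520 (0.57289) → t≈0.518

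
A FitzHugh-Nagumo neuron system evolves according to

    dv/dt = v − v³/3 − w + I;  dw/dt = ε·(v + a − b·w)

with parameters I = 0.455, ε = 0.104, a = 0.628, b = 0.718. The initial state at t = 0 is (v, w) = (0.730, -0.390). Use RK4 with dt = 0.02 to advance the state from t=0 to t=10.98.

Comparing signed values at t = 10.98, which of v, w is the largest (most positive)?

largest component: w

t=0.000: state=(0.730, -0.390)
step 1 (dt=0.02): k1=(1.445, 0.170), k2=(1.450, 0.172), k3=(1.450, 0.172), k4=(1.455, 0.173); state += dt/6·(k1+2k2+2k3+k4)
t=0.020: state=(0.759, -0.387)
t=0.040: state=(0.788, -0.383)
t=0.060: state=(0.818, -0.380)
continuing one RK4 step at a time; state shown every 25 steps (Δt=0.5):
t=0.500: state=(1.434, -0.288)
t=1.000: state=(1.827, -0.160)
t=1.500: state=(1.921, -0.026)
t=2.000: state=(1.910, 0.105)
t=2.500: state=(1.871, 0.230)
t=3.000: state=(1.825, 0.348)
t=3.500: state=(1.777, 0.459)
t=4.000: state=(1.728, 0.564)
t=4.500: state=(1.677, 0.662)
t=5.000: state=(1.625, 0.754)
t=5.500: state=(1.572, 0.840)
t=6.000: state=(1.517, 0.920)
t=6.500: state=(1.460, 0.995)
t=7.000: state=(1.400, 1.063)
t=7.500: state=(1.337, 1.126)
t=8.000: state=(1.269, 1.183)
t=8.500: state=(1.196, 1.235)
t=9.000: state=(1.114, 1.281)
t=9.500: state=(1.022, 1.320)
t=10.000: state=(0.913, 1.354)
t=10.500: state=(0.778, 1.379)
t=10.980: state=(0.611, 1.396)
compare at T: v=0.611, w=1.396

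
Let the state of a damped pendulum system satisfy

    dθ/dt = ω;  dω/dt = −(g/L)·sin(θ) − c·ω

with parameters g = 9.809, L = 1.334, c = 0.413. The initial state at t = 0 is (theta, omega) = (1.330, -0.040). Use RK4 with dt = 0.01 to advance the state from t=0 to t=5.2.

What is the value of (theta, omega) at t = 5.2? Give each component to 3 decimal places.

t=0.000: state=(1.330, -0.040)
step 1 (dt=0.01): k1=(-0.040, -7.124), k2=(-0.076, -7.109), k3=(-0.076, -7.109), k4=(-0.111, -7.094); state += dt/6·(k1+2k2+2k3+k4)
t=0.010: state=(1.329, -0.111)
t=0.020: state=(1.328, -0.182)
t=0.030: state=(1.326, -0.252)
continuing one RK4 step at a time; state shown every 20 steps (Δt=0.2):
t=0.200: state=(1.184, -1.387)
t=0.400: state=(0.793, -2.460)
t=0.600: state=(0.239, -2.958)
t=0.800: state=(-0.335, -2.643)
t=1.000: state=(-0.774, -1.673)
t=1.200: state=(-0.987, -0.435)
t=1.400: state=(-0.950, 0.779)
t=1.600: state=(-0.691, 1.760)
t=1.800: state=(-0.277, 2.280)
t=2.000: state=(0.178, 2.161)
t=2.200: state=(0.549, 1.472)
t=2.400: state=(0.747, 0.485)
t=2.600: state=(0.741, -0.527)
t=2.800: state=(0.549, -1.347)
t=3.000: state=(0.229, -1.780)
t=3.200: state=(-0.128, -1.704)
t=3.400: state=(-0.422, -1.172)
t=3.600: state=(-0.580, -0.384)
t=3.800: state=(-0.574, 0.432)
t=4.000: state=(-0.418, 1.081)
t=4.200: state=(-0.163, 1.404)
t=4.400: state=(0.116, 1.321)
t=4.600: state=(0.341, 0.885)
t=4.800: state=(0.457, 0.252)
t=5.000: state=(0.441, -0.394)
t=5.200: state=(0.309, -0.890)

(theta, omega) = (0.309, -0.890)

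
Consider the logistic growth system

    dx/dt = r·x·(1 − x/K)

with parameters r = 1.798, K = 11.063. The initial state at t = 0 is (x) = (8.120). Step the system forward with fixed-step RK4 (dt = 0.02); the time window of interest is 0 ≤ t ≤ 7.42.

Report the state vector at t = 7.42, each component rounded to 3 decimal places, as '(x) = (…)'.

t=0.000: state=(8.120)
step 1 (dt=0.02): k1=(3.884), k2=(3.851), k3=(3.851), k4=(3.818); state += dt/6·(k1+2k2+2k3+k4)
t=0.020: state=(8.197)
t=0.040: state=(8.273)
t=0.060: state=(8.347)
continuing one RK4 step at a time; state shown every 25 steps (Δt=0.5):
t=0.500: state=(9.641)
t=1.000: state=(10.436)
t=1.500: state=(10.799)
t=2.000: state=(10.954)
t=2.500: state=(11.018)
t=3.000: state=(11.045)
t=3.500: state=(11.056)
t=4.000: state=(11.060)
t=4.500: state=(11.062)
t=5.000: state=(11.063)
t=5.500: state=(11.063)
t=6.000: state=(11.063)
t=6.500: state=(11.063)
t=7.000: state=(11.063)
t=7.420: state=(11.063)

(x) = (11.063)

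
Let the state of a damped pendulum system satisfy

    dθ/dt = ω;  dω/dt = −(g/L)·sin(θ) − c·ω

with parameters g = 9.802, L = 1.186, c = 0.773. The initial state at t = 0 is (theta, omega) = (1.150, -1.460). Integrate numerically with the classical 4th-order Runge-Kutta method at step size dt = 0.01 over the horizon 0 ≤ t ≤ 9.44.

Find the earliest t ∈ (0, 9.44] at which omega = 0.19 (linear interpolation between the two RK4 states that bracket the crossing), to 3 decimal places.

t=0.000: state=(1.150, -1.460)
step 1 (dt=0.01): k1=(-1.460, -6.415), k2=(-1.492, -6.366), k3=(-1.492, -6.365), k4=(-1.524, -6.315); state += dt/6·(k1+2k2+2k3+k4)
t=0.010: state=(1.135, -1.524)
t=0.020: state=(1.120, -1.586)
t=0.030: state=(1.103, -1.648)
continuing one RK4 step at a time; state shown every 50 steps (Δt=0.5):
t=0.500: state=(-0.077, -2.660)
t=1.000: state=(-0.799, 0.027)
t=1.020: state=(-0.798, 0.144)
next step: t=1.030: state=(-0.796, 0.202) — omega has crossed 0.19
linear interpolation between t=1.020 (0.14397) and t=1.030 (0.20174) → t≈1.028

t = 1.028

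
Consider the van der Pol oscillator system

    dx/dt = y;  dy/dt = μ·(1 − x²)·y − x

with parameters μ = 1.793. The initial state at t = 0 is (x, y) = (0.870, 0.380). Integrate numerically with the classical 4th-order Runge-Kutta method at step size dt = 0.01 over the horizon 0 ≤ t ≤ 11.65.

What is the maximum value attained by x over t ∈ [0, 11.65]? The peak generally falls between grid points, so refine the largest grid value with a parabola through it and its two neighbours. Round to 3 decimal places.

t=0.000: state=(0.870, 0.380)
step 1 (dt=0.01): k1=(0.380, -0.704), k2=(0.376, -0.710), k3=(0.376, -0.710), k4=(0.373, -0.716); state += dt/6·(k1+2k2+2k3+k4)
t=0.010: state=(0.874, 0.373)
t=0.020: state=(0.877, 0.366)
t=0.030: state=(0.881, 0.358)
continuing one RK4 step at a time; state shown every 50 steps (Δt=0.5):
t=0.500: state=(0.955, -0.060)
t=1.000: state=(0.801, -0.573)
t=1.500: state=(0.329, -1.433)
t=2.000: state=(-0.801, -3.049)
t=2.500: state=(-1.866, -0.660)
t=3.000: state=(-1.869, 0.305)
t=3.500: state=(-1.675, 0.449)
t=4.000: state=(-1.419, 0.585)
t=4.500: state=(-1.068, 0.861)
t=5.000: state=(-0.476, 1.661)
t=5.500: state=(0.830, 3.551)
t=6.000: state=(1.979, 0.545)
t=6.500: state=(1.952, -0.313)
t=7.000: state=(1.765, -0.421)
t=7.500: state=(1.530, -0.525)
t=8.000: state=(1.225, -0.722)
t=8.500: state=(0.761, -1.225)
t=9.000: state=(-0.182, -2.826)
t=9.500: state=(-1.743, -1.967)
t=10.000: state=(-2.004, 0.190)
t=10.500: state=(-1.845, 0.387)
t=11.000: state=(-1.630, 0.477)
t=11.500: state=(-1.359, 0.624)
t=11.650: state=(-1.260, 0.694)
largest grid value and its neighbours: x(6.160)=2.01811, x(6.170)=2.01815, x(6.180)=2.01800
parabola through these three points peaks at t≈6.167 with x≈2.01816

max x = 2.018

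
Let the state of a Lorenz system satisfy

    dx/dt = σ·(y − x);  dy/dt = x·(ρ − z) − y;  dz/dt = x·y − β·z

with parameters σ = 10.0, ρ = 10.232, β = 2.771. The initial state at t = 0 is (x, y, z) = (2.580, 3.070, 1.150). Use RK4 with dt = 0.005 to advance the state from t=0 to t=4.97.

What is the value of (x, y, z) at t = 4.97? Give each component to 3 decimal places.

t=0.000: state=(2.580, 3.070, 1.150)
step 1 (dt=0.005): k1=(4.900, 20.362, 4.734), k2=(5.287, 20.391, 4.871), k3=(5.278, 20.399, 4.873), k4=(5.656, 20.436, 5.013); state += dt/6·(k1+2k2+2k3+k4)
t=0.005: state=(2.606, 3.172, 1.174)
t=0.010: state=(2.637, 3.274, 1.200)
t=0.015: state=(2.670, 3.377, 1.227)
continuing one RK4 step at a time; state shown every 40 steps (Δt=0.2):
t=0.200: state=(5.676, 7.950, 4.289)
t=0.400: state=(8.546, 7.937, 13.231)
t=0.600: state=(4.378, 2.255, 12.269)
t=0.800: state=(2.165, 1.892, 7.863)
t=1.000: state=(2.538, 3.107, 5.367)
t=1.200: state=(4.394, 5.660, 5.462)
t=1.400: state=(6.844, 7.593, 9.465)
t=1.600: state=(6.110, 4.858, 12.079)
t=1.800: state=(3.879, 3.204, 9.699)
t=2.000: state=(3.534, 3.790, 7.421)
t=2.200: state=(4.635, 5.402, 7.162)
t=2.400: state=(6.034, 6.455, 9.280)
t=2.600: state=(5.785, 5.192, 10.841)
t=2.800: state=(4.534, 4.071, 9.720)
t=3.000: state=(4.217, 4.348, 8.285)
t=3.200: state=(4.870, 5.319, 8.142)
t=3.400: state=(5.621, 5.816, 9.332)
t=3.600: state=(5.458, 5.145, 10.120)
t=3.800: state=(4.784, 4.522, 9.520)
t=4.000: state=(4.603, 4.684, 8.703)
t=4.200: state=(4.989, 5.243, 8.667)
t=4.400: state=(5.381, 5.466, 9.335)
t=4.600: state=(5.265, 5.093, 9.720)
t=4.800: state=(4.902, 4.762, 9.378)
t=4.970: state=(4.802, 4.828, 8.976)

(x, y, z) = (4.802, 4.828, 8.976)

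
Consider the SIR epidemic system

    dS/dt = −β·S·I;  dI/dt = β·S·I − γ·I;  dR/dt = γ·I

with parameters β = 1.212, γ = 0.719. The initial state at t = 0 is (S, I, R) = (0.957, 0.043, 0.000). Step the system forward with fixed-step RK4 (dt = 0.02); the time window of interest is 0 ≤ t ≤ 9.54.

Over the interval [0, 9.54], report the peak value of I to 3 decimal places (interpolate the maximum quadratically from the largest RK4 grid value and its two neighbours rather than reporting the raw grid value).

t=0.000: state=(0.957, 0.043, 0.000)
step 1 (dt=0.02): k1=(-0.050, 0.019, 0.031), k2=(-0.050, 0.019, 0.031), k3=(-0.050, 0.019, 0.031), k4=(-0.050, 0.019, 0.031); state += dt/6·(k1+2k2+2k3+k4)
t=0.020: state=(0.956, 0.043, 0.001)
t=0.040: state=(0.955, 0.044, 0.001)
t=0.060: state=(0.954, 0.044, 0.002)
continuing one RK4 step at a time; state shown every 25 steps (Δt=0.5):
t=0.500: state=(0.930, 0.053, 0.017)
t=1.000: state=(0.897, 0.065, 0.038)
t=1.500: state=(0.859, 0.077, 0.064)
t=2.000: state=(0.817, 0.089, 0.094)
t=2.500: state=(0.772, 0.101, 0.128)
t=3.000: state=(0.724, 0.111, 0.166)
t=3.500: state=(0.675, 0.118, 0.207)
t=4.000: state=(0.628, 0.122, 0.250)
t=4.500: state=(0.583, 0.123, 0.294)
t=5.000: state=(0.541, 0.121, 0.338)
t=5.500: state=(0.504, 0.116, 0.381)
t=6.000: state=(0.471, 0.108, 0.421)
t=6.500: state=(0.442, 0.100, 0.458)
t=7.000: state=(0.417, 0.090, 0.493)
t=7.500: state=(0.396, 0.081, 0.523)
t=8.000: state=(0.378, 0.071, 0.551)
t=8.500: state=(0.363, 0.062, 0.574)
t=9.000: state=(0.351, 0.054, 0.595)
t=9.500: state=(0.340, 0.046, 0.613)
t=9.540: state=(0.340, 0.046, 0.615)
largest grid value and its neighbours: I(4.360)=0.12307, I(4.380)=0.12307, I(4.400)=0.12307
parabola through these three points peaks at t≈4.380 with I≈0.12307

max I = 0.123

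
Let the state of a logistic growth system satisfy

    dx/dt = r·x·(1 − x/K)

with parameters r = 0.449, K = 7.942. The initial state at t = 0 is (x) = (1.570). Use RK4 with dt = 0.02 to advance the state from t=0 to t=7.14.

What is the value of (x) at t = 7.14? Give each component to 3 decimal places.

(x) = (6.820)

t=0.000: state=(1.570)
step 1 (dt=0.02): k1=(0.566), k2=(0.567), k3=(0.567), k4=(0.569); state += dt/6·(k1+2k2+2k3+k4)
t=0.020: state=(1.581)
t=0.040: state=(1.593)
t=0.060: state=(1.604)
continuing one RK4 step at a time; state shown every 25 steps (Δt=0.5):
t=0.500: state=(1.872)
t=1.000: state=(2.212)
t=1.500: state=(2.587)
t=2.000: state=(2.993)
t=2.500: state=(3.422)
t=3.000: state=(3.864)
t=3.500: state=(4.309)
t=4.000: state=(4.746)
t=4.500: state=(5.163)
t=5.000: state=(5.554)
t=5.500: state=(5.912)
t=6.000: state=(6.232)
t=6.500: state=(6.514)
t=7.000: state=(6.758)
t=7.140: state=(6.820)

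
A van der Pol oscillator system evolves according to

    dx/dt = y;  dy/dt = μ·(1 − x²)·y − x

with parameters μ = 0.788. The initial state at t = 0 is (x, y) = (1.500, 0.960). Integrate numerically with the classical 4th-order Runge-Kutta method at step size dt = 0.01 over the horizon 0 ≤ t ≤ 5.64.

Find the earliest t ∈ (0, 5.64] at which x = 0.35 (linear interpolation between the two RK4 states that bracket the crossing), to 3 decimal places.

t = 2.013

t=0.000: state=(1.500, 0.960)
step 1 (dt=0.01): k1=(0.960, -2.446), k2=(0.948, -2.449), k3=(0.948, -2.449), k4=(0.936, -2.452); state += dt/6·(k1+2k2+2k3+k4)
t=0.010: state=(1.509, 0.936)
t=0.020: state=(1.519, 0.911)
t=0.030: state=(1.528, 0.886)
continuing one RK4 step at a time; state shown every 20 steps (Δt=0.2):
t=0.200: state=(1.643, 0.478)
t=0.400: state=(1.696, 0.068)
t=0.600: state=(1.677, -0.243)
t=0.800: state=(1.604, -0.475)
t=1.000: state=(1.490, -0.659)
t=1.200: state=(1.342, -0.825)
t=1.400: state=(1.160, -0.995)
t=1.600: state=(0.943, -1.187)
t=1.800: state=(0.683, -1.418)
t=2.000: state=(0.372, -1.700)
t=2.010: state=(0.355, -1.715)
next step: t=2.020: state=(0.337, -1.731) — x has crossed 0.35
linear interpolation between t=2.010 (0.35469) and t=2.020 (0.33746) → t≈2.013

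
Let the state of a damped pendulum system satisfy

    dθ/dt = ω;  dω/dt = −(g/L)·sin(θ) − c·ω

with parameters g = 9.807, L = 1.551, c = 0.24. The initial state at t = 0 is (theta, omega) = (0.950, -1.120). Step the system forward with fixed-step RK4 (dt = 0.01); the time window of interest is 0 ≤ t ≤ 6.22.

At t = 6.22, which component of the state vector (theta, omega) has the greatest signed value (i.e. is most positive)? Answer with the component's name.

t=0.000: state=(0.950, -1.120)
step 1 (dt=0.01): k1=(-1.120, -4.874), k2=(-1.144, -4.848), k3=(-1.144, -4.847), k4=(-1.168, -4.820); state += dt/6·(k1+2k2+2k3+k4)
t=0.010: state=(0.939, -1.168)
t=0.020: state=(0.927, -1.216)
t=0.030: state=(0.914, -1.264)
continuing one RK4 step at a time; state shown every 25 steps (Δt=0.25):
t=0.250: state=(0.536, -2.106)
t=0.500: state=(-0.041, -2.357)
t=0.750: state=(-0.569, -1.742)
t=1.000: state=(-0.868, -0.605)
t=1.250: state=(-0.864, 0.624)
t=1.500: state=(-0.576, 1.618)
t=1.750: state=(-0.103, 2.039)
t=2.000: state=(0.379, 1.697)
t=2.250: state=(0.697, 0.788)
t=2.500: state=(0.758, -0.304)
t=2.750: state=(0.558, -1.246)
t=3.000: state=(0.174, -1.730)
t=3.250: state=(-0.252, -1.561)
t=3.500: state=(-0.561, -0.843)
t=3.750: state=(-0.654, 0.107)
t=4.000: state=(-0.515, 0.968)
t=4.250: state=(-0.201, 1.460)
t=4.500: state=(0.168, 1.395)
t=4.750: state=(0.454, 0.827)
t=5.000: state=(0.560, 0.010)
t=5.250: state=(0.463, -0.762)
t=5.500: state=(0.205, -1.231)
t=5.750: state=(-0.113, -1.227)
t=6.000: state=(-0.371, -0.773)
t=6.220: state=(-0.476, -0.163)
compare at T: theta=-0.476, omega=-0.163

largest component: omega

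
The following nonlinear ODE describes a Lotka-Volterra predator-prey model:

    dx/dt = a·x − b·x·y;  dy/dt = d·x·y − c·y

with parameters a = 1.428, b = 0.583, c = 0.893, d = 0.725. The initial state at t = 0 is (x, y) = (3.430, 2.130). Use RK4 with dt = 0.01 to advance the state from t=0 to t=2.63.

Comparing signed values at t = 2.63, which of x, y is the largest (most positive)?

t=0.000: state=(3.430, 2.130)
step 1 (dt=0.01): k1=(0.639, 3.395), k2=(0.605, 3.427), k3=(0.605, 3.427), k4=(0.571, 3.459); state += dt/6·(k1+2k2+2k3+k4)
t=0.010: state=(3.436, 2.164)
t=0.020: state=(3.441, 2.199)
t=0.030: state=(3.446, 2.235)
continuing one RK4 step at a time; state shown every 10 steps (Δt=0.1):
t=0.100: state=(3.458, 2.502)
t=0.200: state=(3.405, 2.936)
t=0.300: state=(3.264, 3.421)
t=0.400: state=(3.039, 3.934)
t=0.500: state=(2.746, 4.438)
t=0.600: state=(2.412, 4.895)
t=0.700: state=(2.068, 5.266)
t=0.800: state=(1.741, 5.528)
t=0.900: state=(1.448, 5.674)
t=1.000: state=(1.198, 5.710)
t=1.100: state=(0.992, 5.652)
t=1.200: state=(0.826, 5.520)
t=1.300: state=(0.694, 5.333)
t=1.400: state=(0.590, 5.109)
t=1.500: state=(0.509, 4.862)
t=1.600: state=(0.446, 4.603)
t=1.700: state=(0.396, 4.340)
t=1.800: state=(0.358, 4.079)
t=1.900: state=(0.328, 3.824)
t=2.000: state=(0.305, 3.578)
t=2.100: state=(0.287, 3.343)
t=2.200: state=(0.274, 3.120)
t=2.300: state=(0.265, 2.910)
t=2.400: state=(0.260, 2.713)
t=2.500: state=(0.257, 2.528)
t=2.600: state=(0.257, 2.355)
t=2.630: state=(0.258, 2.306)
compare at T: x=0.258, y=2.306

largest component: y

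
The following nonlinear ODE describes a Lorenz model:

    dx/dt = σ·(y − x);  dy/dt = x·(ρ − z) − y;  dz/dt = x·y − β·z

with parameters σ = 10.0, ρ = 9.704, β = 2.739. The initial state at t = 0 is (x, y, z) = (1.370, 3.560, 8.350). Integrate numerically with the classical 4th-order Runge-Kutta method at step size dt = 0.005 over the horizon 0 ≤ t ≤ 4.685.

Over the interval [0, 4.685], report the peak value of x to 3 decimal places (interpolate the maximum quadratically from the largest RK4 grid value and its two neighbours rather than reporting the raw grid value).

max x = 6.045

t=0.000: state=(1.370, 3.560, 8.350)
step 1 (dt=0.005): k1=(21.900, -1.705, -17.993), k2=(21.310, -1.563, -17.681), k3=(21.328, -1.566, -17.688), k4=(20.755, -1.422, -17.383); state += dt/6·(k1+2k2+2k3+k4)
t=0.005: state=(1.477, 3.552, 8.262)
t=0.010: state=(1.578, 3.546, 8.176)
t=0.015: state=(1.674, 3.541, 8.094)
continuing one RK4 step at a time; state shown every 40 steps (Δt=0.2):
t=0.200: state=(3.527, 4.234, 6.450)
t=0.400: state=(5.067, 5.855, 7.194)
t=0.600: state=(6.045, 6.062, 9.623)
t=0.800: state=(5.177, 4.498, 10.160)
t=1.000: state=(4.132, 3.864, 8.697)
t=1.200: state=(4.147, 4.394, 7.580)
t=1.400: state=(4.900, 5.330, 7.817)
t=1.600: state=(5.489, 5.566, 9.044)
t=1.800: state=(5.165, 4.835, 9.542)
t=2.000: state=(4.557, 4.353, 8.863)
t=2.200: state=(4.466, 4.571, 8.160)
t=2.400: state=(4.850, 5.083, 8.199)
t=2.600: state=(5.192, 5.258, 8.820)
t=2.800: state=(5.075, 4.919, 9.156)
t=3.000: state=(4.746, 4.617, 8.855)
t=3.200: state=(4.654, 4.692, 8.447)
t=3.400: state=(4.842, 4.966, 8.420)
t=3.600: state=(5.037, 5.085, 8.732)
t=3.800: state=(5.002, 4.929, 8.940)
t=4.000: state=(4.829, 4.753, 8.814)
t=4.200: state=(4.759, 4.770, 8.586)
t=4.400: state=(4.848, 4.913, 8.546)
t=4.600: state=(4.958, 4.990, 8.700)
t=4.685: state=(4.973, 4.975, 8.771)
largest grid value and its neighbours: x(0.600)=6.04470, x(0.605)=6.04484, x(0.610)=6.04355
parabola through these three points peaks at t≈0.603 with x≈6.04496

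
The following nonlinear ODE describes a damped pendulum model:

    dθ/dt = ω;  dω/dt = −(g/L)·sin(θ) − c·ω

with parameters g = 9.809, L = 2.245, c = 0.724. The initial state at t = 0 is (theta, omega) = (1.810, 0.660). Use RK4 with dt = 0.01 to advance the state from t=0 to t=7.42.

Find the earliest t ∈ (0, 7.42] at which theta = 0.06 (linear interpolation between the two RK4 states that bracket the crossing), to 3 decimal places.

t=0.000: state=(1.810, 0.660)
step 1 (dt=0.01): k1=(0.660, -4.723), k2=(0.636, -4.702), k3=(0.636, -4.702), k4=(0.613, -4.682); state += dt/6·(k1+2k2+2k3+k4)
t=0.010: state=(1.816, 0.613)
t=0.020: state=(1.822, 0.566)
t=0.030: state=(1.828, 0.520)
continuing one RK4 step at a time; state shown every 25 steps (Δt=0.25):
t=0.250: state=(1.837, -0.411)
t=0.500: state=(1.617, -1.325)
t=0.750: state=(1.187, -2.085)
t=1.000: state=(0.603, -2.508)
t=1.210: state=(0.077, -2.428)
next step: t=1.220: state=(0.053, -2.413) — theta has crossed 0.06
linear interpolation between t=1.210 (0.07690) and t=1.220 (0.05269) → t≈1.217

t = 1.217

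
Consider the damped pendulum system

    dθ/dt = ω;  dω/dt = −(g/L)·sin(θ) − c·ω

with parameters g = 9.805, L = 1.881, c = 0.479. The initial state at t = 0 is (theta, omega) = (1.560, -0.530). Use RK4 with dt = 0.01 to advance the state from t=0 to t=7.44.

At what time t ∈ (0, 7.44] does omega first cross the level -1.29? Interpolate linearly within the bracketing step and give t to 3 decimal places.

t = 0.160

t=0.000: state=(1.560, -0.530)
step 1 (dt=0.01): k1=(-0.530, -4.958), k2=(-0.555, -4.946), k3=(-0.555, -4.946), k4=(-0.579, -4.934); state += dt/6·(k1+2k2+2k3+k4)
t=0.010: state=(1.554, -0.579)
t=0.020: state=(1.548, -0.629)
t=0.030: state=(1.542, -0.678)
t=0.150: state=(1.426, -1.245)
next step: t=0.160: state=(1.413, -1.291) — omega has crossed -1.29
linear interpolation between t=0.150 (-1.24533) and t=0.160 (-1.29079) → t≈0.160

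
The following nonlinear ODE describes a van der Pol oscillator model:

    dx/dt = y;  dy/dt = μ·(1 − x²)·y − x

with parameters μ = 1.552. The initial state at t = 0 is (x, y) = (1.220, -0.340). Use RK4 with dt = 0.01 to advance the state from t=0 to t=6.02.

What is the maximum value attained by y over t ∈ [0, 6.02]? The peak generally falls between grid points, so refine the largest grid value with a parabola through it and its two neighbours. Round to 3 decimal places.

max y = 3.283

t=0.000: state=(1.220, -0.340)
step 1 (dt=0.01): k1=(-0.340, -0.962), k2=(-0.345, -0.959), k3=(-0.345, -0.959), k4=(-0.350, -0.956); state += dt/6·(k1+2k2+2k3+k4)
t=0.010: state=(1.217, -0.350)
t=0.020: state=(1.213, -0.359)
t=0.030: state=(1.209, -0.369)
continuing one RK4 step at a time; state shown every 20 steps (Δt=0.2):
t=0.200: state=(1.133, -0.524)
t=0.400: state=(1.010, -0.710)
t=0.600: state=(0.847, -0.931)
t=0.800: state=(0.633, -1.230)
t=1.000: state=(0.346, -1.664)
t=1.200: state=(-0.046, -2.283)
t=1.400: state=(-0.571, -2.942)
t=1.600: state=(-1.180, -2.959)
t=1.800: state=(-1.675, -1.857)
t=2.000: state=(-1.918, -0.652)
t=2.200: state=(-1.975, -0.011)
t=2.400: state=(-1.947, 0.256)
t=2.600: state=(-1.883, 0.373)
t=2.800: state=(-1.801, 0.439)
t=3.000: state=(-1.708, 0.490)
t=3.200: state=(-1.605, 0.542)
t=3.400: state=(-1.491, 0.604)
t=3.600: state=(-1.362, 0.683)
t=3.800: state=(-1.215, 0.790)
t=4.000: state=(-1.043, 0.942)
t=4.200: state=(-0.834, 1.168)
t=4.400: state=(-0.568, 1.517)
t=4.600: state=(-0.214, 2.057)
t=4.800: state=(0.269, 2.788)
t=5.000: state=(0.887, 3.283)
t=5.200: state=(1.500, 2.608)
t=5.400: state=(1.877, 1.174)
t=5.600: state=(2.006, 0.229)
t=5.800: state=(2.006, -0.171)
t=6.000: state=(1.953, -0.330)
t=6.020: state=(1.946, -0.340)
largest grid value and its neighbours: y(5.000)=3.28257, y(5.010)=3.28285, y(5.020)=3.27972
parabola through these three points peaks at t≈5.006 with y≈3.28315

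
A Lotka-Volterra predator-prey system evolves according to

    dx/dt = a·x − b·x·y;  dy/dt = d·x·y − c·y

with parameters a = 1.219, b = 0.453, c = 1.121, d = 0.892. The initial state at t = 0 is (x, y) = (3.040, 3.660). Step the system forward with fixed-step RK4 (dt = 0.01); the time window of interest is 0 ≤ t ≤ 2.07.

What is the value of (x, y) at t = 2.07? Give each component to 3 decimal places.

t=0.000: state=(3.040, 3.660)
step 1 (dt=0.01): k1=(-1.334, 5.822), k2=(-1.372, 5.846), k3=(-1.372, 5.846), k4=(-1.409, 5.869); state += dt/6·(k1+2k2+2k3+k4)
t=0.010: state=(3.026, 3.718)
t=0.020: state=(3.012, 3.777)
t=0.030: state=(2.997, 3.837)
continuing one RK4 step at a time; state shown every 10 steps (Δt=0.1):
t=0.100: state=(2.870, 4.261)
t=0.200: state=(2.637, 4.872)
t=0.300: state=(2.357, 5.443)
t=0.400: state=(2.058, 5.925)
t=0.500: state=(1.762, 6.279)
t=0.600: state=(1.490, 6.488)
t=0.700: state=(1.252, 6.553)
t=0.800: state=(1.052, 6.490)
t=0.900: state=(0.889, 6.325)
t=1.000: state=(0.758, 6.083)
t=1.100: state=(0.654, 5.791)
t=1.200: state=(0.572, 5.467)
t=1.300: state=(0.509, 5.128)
t=1.400: state=(0.459, 4.786)
t=1.500: state=(0.421, 4.449)
t=1.600: state=(0.391, 4.124)
t=1.700: state=(0.369, 3.814)
t=1.800: state=(0.353, 3.521)
t=1.900: state=(0.343, 3.246)
t=2.000: state=(0.336, 2.991)
t=2.070: state=(0.334, 2.824)

(x, y) = (0.334, 2.824)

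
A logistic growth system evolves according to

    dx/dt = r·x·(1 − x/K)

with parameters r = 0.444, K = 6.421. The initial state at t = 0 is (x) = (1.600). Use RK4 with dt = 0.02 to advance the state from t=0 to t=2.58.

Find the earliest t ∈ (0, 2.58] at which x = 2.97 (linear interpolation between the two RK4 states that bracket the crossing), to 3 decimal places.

t=0.000: state=(1.600)
step 1 (dt=0.02): k1=(0.533), k2=(0.535), k3=(0.535), k4=(0.536); state += dt/6·(k1+2k2+2k3+k4)
t=0.020: state=(1.611)
t=0.040: state=(1.621)
t=0.060: state=(1.632)
continuing one RK4 step at a time; state shown every 5 steps (Δt=0.1):
t=0.100: state=(1.654)
t=0.200: state=(1.709)
t=0.300: state=(1.765)
t=0.400: state=(1.823)
t=0.500: state=(1.881)
t=0.600: state=(1.941)
t=0.700: state=(2.001)
t=0.800: state=(2.063)
t=0.900: state=(2.126)
t=1.000: state=(2.189)
t=1.100: state=(2.254)
t=1.200: state=(2.319)
t=1.300: state=(2.385)
t=1.400: state=(2.452)
t=1.500: state=(2.520)
t=1.600: state=(2.588)
t=1.700: state=(2.657)
t=1.800: state=(2.727)
t=1.900: state=(2.796)
t=2.000: state=(2.867)
t=2.100: state=(2.937)
t=2.140: state=(2.966)
next step: t=2.160: state=(2.980) — x has crossed 2.97
linear interpolation between t=2.140 (2.96567) and t=2.160 (2.97984) → t≈2.146

t = 2.146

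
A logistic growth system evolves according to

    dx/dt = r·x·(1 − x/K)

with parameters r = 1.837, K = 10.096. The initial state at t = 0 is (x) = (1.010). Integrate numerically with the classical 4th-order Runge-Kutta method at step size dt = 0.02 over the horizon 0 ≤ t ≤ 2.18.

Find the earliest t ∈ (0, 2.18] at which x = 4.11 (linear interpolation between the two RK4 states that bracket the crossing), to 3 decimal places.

t=0.000: state=(1.010)
step 1 (dt=0.02): k1=(1.670), k2=(1.694), k3=(1.695), k4=(1.719); state += dt/6·(k1+2k2+2k3+k4)
t=0.020: state=(1.044)
t=0.040: state=(1.079)
t=0.060: state=(1.115)
continuing one RK4 step at a time; state shown every 5 steps (Δt=0.1):
t=0.100: state=(1.190)
t=0.200: state=(1.396)
t=0.300: state=(1.632)
t=0.400: state=(1.900)
t=0.500: state=(2.199)
t=0.600: state=(2.532)
t=0.700: state=(2.896)
t=0.800: state=(3.289)
t=0.900: state=(3.709)
t=0.980: state=(4.060)
next step: t=1.000: state=(4.150) — x has crossed 4.11
linear interpolation between t=0.980 (4.06008) and t=1.000 (4.14957) → t≈0.991

t = 0.991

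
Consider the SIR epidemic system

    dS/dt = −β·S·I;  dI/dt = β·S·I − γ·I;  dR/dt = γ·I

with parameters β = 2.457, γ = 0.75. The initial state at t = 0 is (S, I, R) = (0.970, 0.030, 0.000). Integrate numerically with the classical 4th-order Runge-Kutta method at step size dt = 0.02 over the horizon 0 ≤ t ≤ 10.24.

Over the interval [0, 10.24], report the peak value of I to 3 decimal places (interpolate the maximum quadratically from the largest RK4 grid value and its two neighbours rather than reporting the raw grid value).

t=0.000: state=(0.970, 0.030, 0.000)
step 1 (dt=0.02): k1=(-0.071, 0.049, 0.022), k2=(-0.073, 0.050, 0.023), k3=(-0.073, 0.050, 0.023), k4=(-0.074, 0.051, 0.023); state += dt/6·(k1+2k2+2k3+k4)
t=0.020: state=(0.969, 0.031, 0.000)
t=0.040: state=(0.967, 0.032, 0.001)
t=0.060: state=(0.966, 0.033, 0.001)
continuing one RK4 step at a time; state shown every 25 steps (Δt=0.5):
t=0.500: state=(0.917, 0.066, 0.017)
t=1.000: state=(0.815, 0.132, 0.053)
t=1.500: state=(0.655, 0.225, 0.120)
t=2.000: state=(0.470, 0.309, 0.221)
t=2.500: state=(0.313, 0.342, 0.345)
t=3.000: state=(0.208, 0.322, 0.471)
t=3.500: state=(0.144, 0.274, 0.583)
t=4.000: state=(0.106, 0.219, 0.675)
t=4.500: state=(0.084, 0.169, 0.747)
t=5.000: state=(0.070, 0.127, 0.803)
t=5.500: state=(0.061, 0.095, 0.844)
t=6.000: state=(0.055, 0.070, 0.875)
t=6.500: state=(0.051, 0.051, 0.897)
t=7.000: state=(0.049, 0.038, 0.914)
t=7.500: state=(0.047, 0.027, 0.926)
t=8.000: state=(0.045, 0.020, 0.935)
t=8.500: state=(0.044, 0.014, 0.941)
t=9.000: state=(0.044, 0.010, 0.946)
t=9.500: state=(0.043, 0.008, 0.949)
t=10.000: state=(0.043, 0.006, 0.952)
t=10.240: state=(0.043, 0.005, 0.952)
largest grid value and its neighbours: I(2.520)=0.34182, I(2.540)=0.34182, I(2.560)=0.34174
parabola through these three points peaks at t≈2.532 with I≈0.34183

max I = 0.342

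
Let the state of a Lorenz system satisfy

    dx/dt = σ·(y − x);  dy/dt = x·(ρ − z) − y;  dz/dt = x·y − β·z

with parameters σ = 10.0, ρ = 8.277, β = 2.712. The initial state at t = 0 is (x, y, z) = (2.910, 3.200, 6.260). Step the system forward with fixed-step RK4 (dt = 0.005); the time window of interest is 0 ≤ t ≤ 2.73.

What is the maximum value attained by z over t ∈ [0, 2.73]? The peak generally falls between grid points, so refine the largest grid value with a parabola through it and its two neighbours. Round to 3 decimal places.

max z = 8.437

t=0.000: state=(2.910, 3.200, 6.260)
step 1 (dt=0.005): k1=(2.900, 2.669, -7.665), k2=(2.894, 2.733, -7.570), k3=(2.896, 2.732, -7.571), k4=(2.892, 2.796, -7.476); state += dt/6·(k1+2k2+2k3+k4)
t=0.005: state=(2.924, 3.214, 6.222)
t=0.010: state=(2.939, 3.228, 6.185)
t=0.015: state=(2.953, 3.243, 6.149)
continuing one RK4 step at a time; state shown every 20 steps (Δt=0.1):
t=0.100: state=(3.222, 3.580, 5.682)
t=0.200: state=(3.643, 4.128, 5.493)
t=0.300: state=(4.175, 4.740, 5.716)
t=0.400: state=(4.732, 5.254, 6.327)
t=0.500: state=(5.162, 5.473, 7.177)
t=0.600: state=(5.312, 5.291, 7.969)
t=0.700: state=(5.132, 4.814, 8.398)
t=0.800: state=(4.734, 4.290, 8.364)
t=0.900: state=(4.305, 3.916, 7.987)
t=1.000: state=(3.990, 3.758, 7.470)
t=1.100: state=(3.848, 3.795, 6.981)
t=1.200: state=(3.876, 3.979, 6.632)
t=1.300: state=(4.039, 4.254, 6.482)
t=1.400: state=(4.286, 4.553, 6.552)
t=1.500: state=(4.549, 4.795, 6.813)
t=1.600: state=(4.753, 4.906, 7.182)
t=1.700: state=(4.839, 4.854, 7.537)
t=1.800: state=(4.787, 4.673, 7.760)
t=1.900: state=(4.631, 4.445, 7.796)
t=2.000: state=(4.439, 4.253, 7.666)
t=2.100: state=(4.277, 4.146, 7.441)
t=2.200: state=(4.186, 4.137, 7.202)
t=2.300: state=(4.178, 4.210, 7.016)
t=2.400: state=(4.243, 4.337, 6.924)
t=2.500: state=(4.354, 4.477, 6.940)
t=2.600: state=(4.477, 4.592, 7.049)
t=2.700: state=(4.574, 4.650, 7.212)
t=2.730: state=(4.595, 4.653, 7.263)
largest grid value and its neighbours: z(0.735)=8.43629, z(0.740)=8.43708, z(0.745)=8.43674
parabola through these three points peaks at t≈0.741 with z≈8.43710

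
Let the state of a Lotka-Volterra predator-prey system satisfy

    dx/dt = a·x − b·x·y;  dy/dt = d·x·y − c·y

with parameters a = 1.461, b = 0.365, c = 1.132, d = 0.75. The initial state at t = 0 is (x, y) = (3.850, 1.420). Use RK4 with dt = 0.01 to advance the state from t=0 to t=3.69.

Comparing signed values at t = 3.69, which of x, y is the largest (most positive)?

largest component: y

t=0.000: state=(3.850, 1.420)
step 1 (dt=0.01): k1=(3.629, 2.493), k2=(3.629, 2.534), k3=(3.629, 2.535), k4=(3.628, 2.577); state += dt/6·(k1+2k2+2k3+k4)
t=0.010: state=(3.886, 1.445)
t=0.020: state=(3.923, 1.472)
t=0.030: state=(3.959, 1.499)
continuing one RK4 step at a time; state shown every 20 steps (Δt=0.2):
t=0.200: state=(4.543, 2.128)
t=0.400: state=(4.983, 3.485)
t=0.600: state=(4.780, 5.841)
t=0.800: state=(3.741, 8.903)
t=1.000: state=(2.381, 11.223)
t=1.200: state=(1.363, 11.778)
t=1.400: state=(0.791, 10.987)
t=1.600: state=(0.498, 9.627)
t=1.800: state=(0.349, 8.170)
t=2.000: state=(0.270, 6.820)
t=2.200: state=(0.230, 5.644)
t=2.400: state=(0.212, 4.651)
t=2.600: state=(0.208, 3.827)
t=2.800: state=(0.217, 3.150)
t=3.000: state=(0.235, 2.598)
t=3.200: state=(0.265, 2.151)
t=3.400: state=(0.308, 1.790)
t=3.600: state=(0.366, 1.501)
t=3.690: state=(0.398, 1.391)
compare at T: x=0.398, y=1.391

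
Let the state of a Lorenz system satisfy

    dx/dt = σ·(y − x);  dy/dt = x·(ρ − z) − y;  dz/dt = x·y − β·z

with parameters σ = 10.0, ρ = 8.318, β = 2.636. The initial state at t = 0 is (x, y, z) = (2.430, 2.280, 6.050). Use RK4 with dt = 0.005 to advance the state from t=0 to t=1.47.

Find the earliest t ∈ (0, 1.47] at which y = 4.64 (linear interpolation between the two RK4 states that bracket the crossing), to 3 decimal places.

t=0.000: state=(2.430, 2.280, 6.050)
step 1 (dt=0.005): k1=(-1.500, 3.231, -10.407), k2=(-1.382, 3.278, -10.328), k3=(-1.384, 3.278, -10.327), k4=(-1.267, 3.324, -10.247); state += dt/6·(k1+2k2+2k3+k4)
t=0.005: state=(2.423, 2.296, 5.998)
t=0.010: state=(2.417, 2.313, 5.948)
t=0.015: state=(2.413, 2.331, 5.898)
continuing one RK4 step at a time; state shown every 10 steps (Δt=0.05):
t=0.050: state=(2.409, 2.465, 5.571)
t=0.100: state=(2.478, 2.696, 5.177)
t=0.150: state=(2.622, 2.974, 4.876)
t=0.200: state=(2.828, 3.300, 4.674)
t=0.250: state=(3.092, 3.673, 4.581)
t=0.300: state=(3.407, 4.085, 4.606)
t=0.350: state=(3.767, 4.523, 4.762)
t=0.360: state=(3.843, 4.612, 4.810)
next step: t=0.365: state=(3.882, 4.656, 4.836) — y has crossed 4.64
linear interpolation between t=0.360 (4.61196) and t=0.365 (4.65630) → t≈0.363

t = 0.363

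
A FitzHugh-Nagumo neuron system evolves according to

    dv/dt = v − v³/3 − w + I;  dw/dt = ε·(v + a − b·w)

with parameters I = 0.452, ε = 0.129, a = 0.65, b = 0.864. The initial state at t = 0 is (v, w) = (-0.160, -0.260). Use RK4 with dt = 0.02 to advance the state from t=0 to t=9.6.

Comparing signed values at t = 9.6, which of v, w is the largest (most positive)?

largest component: w

t=0.000: state=(-0.160, -0.260)
step 1 (dt=0.02): k1=(0.553, 0.092), k2=(0.558, 0.093), k3=(0.558, 0.093), k4=(0.562, 0.093); state += dt/6·(k1+2k2+2k3+k4)
t=0.020: state=(-0.149, -0.258)
t=0.040: state=(-0.138, -0.256)
t=0.060: state=(-0.126, -0.254)
continuing one RK4 step at a time; state shown every 25 steps (Δt=0.5):
t=0.500: state=(0.183, -0.205)
t=1.000: state=(0.686, -0.127)
t=1.500: state=(1.269, -0.017)
t=2.000: state=(1.656, 0.118)
t=2.500: state=(1.783, 0.261)
t=3.000: state=(1.783, 0.400)
t=3.500: state=(1.743, 0.530)
t=4.000: state=(1.689, 0.650)
t=4.500: state=(1.630, 0.759)
t=5.000: state=(1.568, 0.859)
t=5.500: state=(1.505, 0.950)
t=6.000: state=(1.439, 1.031)
t=6.500: state=(1.371, 1.104)
t=7.000: state=(1.299, 1.169)
t=7.500: state=(1.222, 1.226)
t=8.000: state=(1.138, 1.274)
t=8.500: state=(1.045, 1.314)
t=9.000: state=(0.939, 1.346)
t=9.500: state=(0.811, 1.369)
t=9.600: state=(0.782, 1.372)
compare at T: v=0.782, w=1.372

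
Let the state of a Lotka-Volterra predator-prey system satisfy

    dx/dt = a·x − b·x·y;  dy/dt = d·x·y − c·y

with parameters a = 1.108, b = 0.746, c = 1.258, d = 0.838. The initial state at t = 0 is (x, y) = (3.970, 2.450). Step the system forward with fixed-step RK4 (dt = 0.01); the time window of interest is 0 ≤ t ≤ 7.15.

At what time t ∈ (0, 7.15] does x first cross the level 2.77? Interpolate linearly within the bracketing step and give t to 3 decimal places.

t=0.000: state=(3.970, 2.450)
step 1 (dt=0.01): k1=(-2.857, 5.069), k2=(-2.922, 5.092), k3=(-2.922, 5.091), k4=(-2.986, 5.113); state += dt/6·(k1+2k2+2k3+k4)
t=0.010: state=(3.941, 2.501)
t=0.020: state=(3.910, 2.552)
t=0.030: state=(3.879, 2.604)
continuing one RK4 step at a time; state shown every 25 steps (Δt=0.25):
t=0.250: state=(2.939, 3.723)
t=0.280: state=(2.791, 3.852)
next step: t=0.290: state=(2.742, 3.893) — x has crossed 2.77
linear interpolation between t=0.280 (2.79107) and t=0.290 (2.74179) → t≈0.284

t = 0.284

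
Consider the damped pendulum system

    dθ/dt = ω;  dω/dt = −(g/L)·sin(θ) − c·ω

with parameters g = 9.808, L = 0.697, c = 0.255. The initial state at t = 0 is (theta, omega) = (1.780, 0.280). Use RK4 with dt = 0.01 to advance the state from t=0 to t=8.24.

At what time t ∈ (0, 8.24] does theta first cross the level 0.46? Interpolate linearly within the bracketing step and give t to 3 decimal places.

t = 0.470

t=0.000: state=(1.780, 0.280)
step 1 (dt=0.01): k1=(0.280, -13.836), k2=(0.211, -13.815), k3=(0.211, -13.816), k4=(0.142, -13.795); state += dt/6·(k1+2k2+2k3+k4)
t=0.010: state=(1.782, 0.142)
t=0.020: state=(1.783, 0.004)
t=0.030: state=(1.782, -0.133)
t=0.470: state=(0.461, -5.343)
next step: t=0.480: state=(0.408, -5.388) — theta has crossed 0.46
linear interpolation between t=0.470 (0.46136) and t=0.480 (0.40769) → t≈0.470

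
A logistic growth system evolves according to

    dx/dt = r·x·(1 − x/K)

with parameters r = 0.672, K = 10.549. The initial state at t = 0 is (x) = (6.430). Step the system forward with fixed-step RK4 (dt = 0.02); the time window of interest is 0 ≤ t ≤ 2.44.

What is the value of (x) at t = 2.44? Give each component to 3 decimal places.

t=0.000: state=(6.430)
step 1 (dt=0.02): k1=(1.687), k2=(1.685), k3=(1.685), k4=(1.682); state += dt/6·(k1+2k2+2k3+k4)
t=0.020: state=(6.464)
t=0.040: state=(6.497)
t=0.060: state=(6.531)
continuing one RK4 step at a time; state shown every 5 steps (Δt=0.1):
t=0.100: state=(6.597)
t=0.200: state=(6.762)
t=0.300: state=(6.924)
t=0.400: state=(7.082)
t=0.500: state=(7.236)
t=0.600: state=(7.387)
t=0.700: state=(7.534)
t=0.800: state=(7.676)
t=0.900: state=(7.815)
t=1.000: state=(7.949)
t=1.100: state=(8.078)
t=1.200: state=(8.203)
t=1.300: state=(8.323)
t=1.400: state=(8.439)
t=1.500: state=(8.550)
t=1.600: state=(8.657)
t=1.700: state=(8.759)
t=1.800: state=(8.857)
t=1.900: state=(8.950)
t=2.000: state=(9.039)
t=2.100: state=(9.124)
t=2.200: state=(9.205)
t=2.300: state=(9.281)
t=2.400: state=(9.355)
t=2.440: state=(9.383)

(x) = (9.383)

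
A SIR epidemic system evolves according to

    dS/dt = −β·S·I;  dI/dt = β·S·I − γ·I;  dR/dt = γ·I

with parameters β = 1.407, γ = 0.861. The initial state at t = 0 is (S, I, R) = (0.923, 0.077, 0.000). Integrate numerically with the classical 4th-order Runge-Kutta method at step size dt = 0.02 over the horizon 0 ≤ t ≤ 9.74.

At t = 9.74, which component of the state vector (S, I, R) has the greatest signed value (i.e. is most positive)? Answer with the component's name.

largest component: R

t=0.000: state=(0.923, 0.077, 0.000)
step 1 (dt=0.02): k1=(-0.100, 0.034, 0.066), k2=(-0.100, 0.034, 0.067), k3=(-0.100, 0.034, 0.067), k4=(-0.101, 0.034, 0.067); state += dt/6·(k1+2k2+2k3+k4)
t=0.020: state=(0.921, 0.078, 0.001)
t=0.040: state=(0.919, 0.078, 0.003)
t=0.060: state=(0.917, 0.079, 0.004)
continuing one RK4 step at a time; state shown every 25 steps (Δt=0.5):
t=0.500: state=(0.869, 0.094, 0.037)
t=1.000: state=(0.809, 0.110, 0.081)
t=1.500: state=(0.745, 0.124, 0.131)
t=2.000: state=(0.680, 0.133, 0.187)
t=2.500: state=(0.618, 0.137, 0.245)
t=3.000: state=(0.562, 0.134, 0.304)
t=3.500: state=(0.512, 0.127, 0.360)
t=4.000: state=(0.470, 0.117, 0.413)
t=4.500: state=(0.435, 0.105, 0.461)
t=5.000: state=(0.406, 0.091, 0.503)
t=5.500: state=(0.382, 0.078, 0.539)
t=6.000: state=(0.363, 0.066, 0.570)
t=6.500: state=(0.348, 0.055, 0.597)
t=7.000: state=(0.336, 0.046, 0.618)
t=7.500: state=(0.326, 0.038, 0.636)
t=8.000: state=(0.319, 0.031, 0.651)
t=8.500: state=(0.313, 0.025, 0.663)
t=9.000: state=(0.308, 0.020, 0.672)
t=9.500: state=(0.304, 0.016, 0.680)
t=9.740: state=(0.302, 0.015, 0.683)
compare at T: S=0.302, I=0.015, R=0.683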